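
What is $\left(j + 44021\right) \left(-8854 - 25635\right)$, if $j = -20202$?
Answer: $-821493491$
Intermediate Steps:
$\left(j + 44021\right) \left(-8854 - 25635\right) = \left(-20202 + 44021\right) \left(-8854 - 25635\right) = 23819 \left(-34489\right) = -821493491$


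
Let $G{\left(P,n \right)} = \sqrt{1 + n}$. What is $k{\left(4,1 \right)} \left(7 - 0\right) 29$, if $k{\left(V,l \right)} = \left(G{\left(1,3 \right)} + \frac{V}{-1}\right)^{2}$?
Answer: $812$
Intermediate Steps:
$k{\left(V,l \right)} = \left(2 - V\right)^{2}$ ($k{\left(V,l \right)} = \left(\sqrt{1 + 3} + \frac{V}{-1}\right)^{2} = \left(\sqrt{4} + V \left(-1\right)\right)^{2} = \left(2 - V\right)^{2}$)
$k{\left(4,1 \right)} \left(7 - 0\right) 29 = \left(-2 + 4\right)^{2} \left(7 - 0\right) 29 = 2^{2} \left(7 + 0\right) 29 = 4 \cdot 7 \cdot 29 = 28 \cdot 29 = 812$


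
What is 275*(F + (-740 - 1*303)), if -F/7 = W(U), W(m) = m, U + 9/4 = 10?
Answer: -1206975/4 ≈ -3.0174e+5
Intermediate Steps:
U = 31/4 (U = -9/4 + 10 = 31/4 ≈ 7.7500)
F = -217/4 (F = -7*31/4 = -217/4 ≈ -54.250)
275*(F + (-740 - 1*303)) = 275*(-217/4 + (-740 - 1*303)) = 275*(-217/4 + (-740 - 303)) = 275*(-217/4 - 1043) = 275*(-4389/4) = -1206975/4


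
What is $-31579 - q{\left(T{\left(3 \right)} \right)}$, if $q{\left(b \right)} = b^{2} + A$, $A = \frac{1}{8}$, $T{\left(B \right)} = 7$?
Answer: $- \frac{253025}{8} \approx -31628.0$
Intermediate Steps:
$A = \frac{1}{8} \approx 0.125$
$q{\left(b \right)} = \frac{1}{8} + b^{2}$ ($q{\left(b \right)} = b^{2} + \frac{1}{8} = \frac{1}{8} + b^{2}$)
$-31579 - q{\left(T{\left(3 \right)} \right)} = -31579 - \left(\frac{1}{8} + 7^{2}\right) = -31579 - \left(\frac{1}{8} + 49\right) = -31579 - \frac{393}{8} = - \frac{253025}{8}$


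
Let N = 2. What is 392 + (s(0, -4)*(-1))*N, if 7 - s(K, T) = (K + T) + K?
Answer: 370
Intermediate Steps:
s(K, T) = 7 - T - 2*K (s(K, T) = 7 - ((K + T) + K) = 7 - (T + 2*K) = 7 + (-T - 2*K) = 7 - T - 2*K)
392 + (s(0, -4)*(-1))*N = 392 + ((7 - 1*(-4) - 2*0)*(-1))*2 = 392 + ((7 + 4 + 0)*(-1))*2 = 392 + (11*(-1))*2 = 392 - 11*2 = 392 - 22 = 370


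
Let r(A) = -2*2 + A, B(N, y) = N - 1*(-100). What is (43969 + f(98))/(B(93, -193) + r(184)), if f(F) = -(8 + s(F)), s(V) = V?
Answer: 43863/373 ≈ 117.60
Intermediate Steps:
B(N, y) = 100 + N (B(N, y) = N + 100 = 100 + N)
f(F) = -8 - F (f(F) = -(8 + F) = -8 - F)
r(A) = -4 + A
(43969 + f(98))/(B(93, -193) + r(184)) = (43969 + (-8 - 1*98))/((100 + 93) + (-4 + 184)) = (43969 + (-8 - 98))/(193 + 180) = (43969 - 106)/373 = 43863*(1/373) = 43863/373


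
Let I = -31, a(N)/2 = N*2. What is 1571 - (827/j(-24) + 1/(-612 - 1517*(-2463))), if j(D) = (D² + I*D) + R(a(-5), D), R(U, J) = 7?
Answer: 10927350256703/6958425729 ≈ 1570.4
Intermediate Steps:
a(N) = 4*N (a(N) = 2*(N*2) = 2*(2*N) = 4*N)
j(D) = 7 + D² - 31*D (j(D) = (D² - 31*D) + 7 = 7 + D² - 31*D)
1571 - (827/j(-24) + 1/(-612 - 1517*(-2463))) = 1571 - (827/(7 + (-24)² - 31*(-24)) + 1/(-612 - 1517*(-2463))) = 1571 - (827/(7 + 576 + 744) - 1/2463/(-2129)) = 1571 - (827/1327 - 1/2129*(-1/2463)) = 1571 - (827*(1/1327) + 1/5243727) = 1571 - (827/1327 + 1/5243727) = 1571 - 1*4336563556/6958425729 = 1571 - 4336563556/6958425729 = 10927350256703/6958425729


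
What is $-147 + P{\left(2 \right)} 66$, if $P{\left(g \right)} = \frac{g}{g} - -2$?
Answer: $51$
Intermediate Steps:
$P{\left(g \right)} = 3$ ($P{\left(g \right)} = 1 + 2 = 3$)
$-147 + P{\left(2 \right)} 66 = -147 + 3 \cdot 66 = -147 + 198 = 51$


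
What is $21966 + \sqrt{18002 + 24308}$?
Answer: $21966 + \sqrt{42310} \approx 22172.0$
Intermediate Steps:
$21966 + \sqrt{18002 + 24308} = 21966 + \sqrt{42310}$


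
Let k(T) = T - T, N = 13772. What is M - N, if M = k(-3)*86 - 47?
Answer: -13819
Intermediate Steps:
k(T) = 0
M = -47 (M = 0*86 - 47 = 0 - 47 = -47)
M - N = -47 - 1*13772 = -47 - 13772 = -13819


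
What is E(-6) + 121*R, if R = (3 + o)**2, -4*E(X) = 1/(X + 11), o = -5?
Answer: 9679/20 ≈ 483.95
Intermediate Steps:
E(X) = -1/(4*(11 + X)) (E(X) = -1/(4*(X + 11)) = -1/(4*(11 + X)))
R = 4 (R = (3 - 5)**2 = (-2)**2 = 4)
E(-6) + 121*R = -1/(44 + 4*(-6)) + 121*4 = -1/(44 - 24) + 484 = -1/20 + 484 = 9679/20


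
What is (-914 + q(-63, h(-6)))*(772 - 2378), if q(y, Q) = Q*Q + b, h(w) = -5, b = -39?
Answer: 1490368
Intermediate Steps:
q(y, Q) = -39 + Q² (q(y, Q) = Q*Q - 39 = Q² - 39 = -39 + Q²)
(-914 + q(-63, h(-6)))*(772 - 2378) = (-914 + (-39 + (-5)²))*(772 - 2378) = (-914 + (-39 + 25))*(-1606) = (-914 - 14)*(-1606) = -928*(-1606) = 1490368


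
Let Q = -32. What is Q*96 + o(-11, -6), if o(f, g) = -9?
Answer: -3081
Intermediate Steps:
Q*96 + o(-11, -6) = -32*96 - 9 = -3072 - 9 = -3081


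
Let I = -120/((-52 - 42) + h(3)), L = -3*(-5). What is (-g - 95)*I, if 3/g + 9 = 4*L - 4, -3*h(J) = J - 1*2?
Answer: -1608480/13301 ≈ -120.93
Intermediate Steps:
L = 15
h(J) = ⅔ - J/3 (h(J) = -(J - 1*2)/3 = -(J - 2)/3 = -(-2 + J)/3 = ⅔ - J/3)
g = 3/47 (g = 3/(-9 + (4*15 - 4)) = 3/(-9 + (60 - 4)) = 3/(-9 + 56) = 3/47 ≈ 0.063830)
I = 360/283 (I = -120/((-52 - 42) + (⅔ - ⅓*3)) = -120/(-94 + (⅔ - 1)) = -120/(-94 - ⅓) = -120/(-283/3) = -120*(-3/283) = 360/283 ≈ 1.2721)
(-g - 95)*I = (-1*3/47 - 95)*(360/283) = (-3/47 - 95)*(360/283) = -4468/47*360/283 = -1608480/13301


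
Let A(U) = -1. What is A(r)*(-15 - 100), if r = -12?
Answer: 115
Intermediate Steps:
A(r)*(-15 - 100) = -(-15 - 100) = -1*(-115) = 115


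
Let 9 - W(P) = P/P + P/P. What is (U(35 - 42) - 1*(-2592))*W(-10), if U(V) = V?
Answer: 18095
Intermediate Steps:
W(P) = 7 (W(P) = 9 - (P/P + P/P) = 9 - (1 + 1) = 9 - 1*2 = 9 - 2 = 7)
(U(35 - 42) - 1*(-2592))*W(-10) = ((35 - 42) - 1*(-2592))*7 = (-7 + 2592)*7 = 2585*7 = 18095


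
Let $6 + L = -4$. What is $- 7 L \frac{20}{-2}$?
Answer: $-700$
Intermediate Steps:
$L = -10$ ($L = -6 - 4 = -10$)
$- 7 L \frac{20}{-2} = \left(-7\right) \left(-10\right) \frac{20}{-2} = 70 \cdot 20 \left(- \frac{1}{2}\right) = 70 \left(-10\right) = -700$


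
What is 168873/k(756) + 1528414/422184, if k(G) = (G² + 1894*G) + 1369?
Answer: 1567706242499/423190697748 ≈ 3.7045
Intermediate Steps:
k(G) = 1369 + G² + 1894*G
168873/k(756) + 1528414/422184 = 168873/(1369 + 756² + 1894*756) + 1528414/422184 = 168873/(1369 + 571536 + 1431864) + 1528414*(1/422184) = 168873/2004769 + 764207/211092 = 1567706242499/423190697748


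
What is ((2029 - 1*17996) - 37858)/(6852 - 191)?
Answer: -53825/6661 ≈ -8.0806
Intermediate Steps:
((2029 - 1*17996) - 37858)/(6852 - 191) = ((2029 - 17996) - 37858)/6661 = (-15967 - 37858)*(1/6661) = -53825*1/6661 = -53825/6661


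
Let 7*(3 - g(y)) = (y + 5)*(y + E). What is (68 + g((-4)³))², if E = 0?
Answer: 10751841/49 ≈ 2.1943e+5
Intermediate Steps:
g(y) = 3 - y*(5 + y)/7 (g(y) = 3 - (y + 5)*(y + 0)/7 = 3 - (5 + y)*y/7 = 3 - y*(5 + y)/7)
(68 + g((-4)³))² = (68 + (3 - 5/7*(-4)³ - ((-4)³)²/7))² = (68 + (3 - 5/7*(-64) - ⅐*(-64)²))² = (68 + (3 + 320/7 - ⅐*4096))² = (68 + (3 + 320/7 - 4096/7))² = (68 - 3755/7)² = (-3279/7)² = 10751841/49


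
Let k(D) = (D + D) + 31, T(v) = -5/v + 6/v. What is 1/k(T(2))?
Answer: 1/32 ≈ 0.031250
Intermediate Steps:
T(v) = 1/v
k(D) = 31 + 2*D (k(D) = 2*D + 31 = 31 + 2*D)
1/k(T(2)) = 1/(31 + 2/2) = 1/(31 + 2*(½)) = 1/(31 + 1) = 1/32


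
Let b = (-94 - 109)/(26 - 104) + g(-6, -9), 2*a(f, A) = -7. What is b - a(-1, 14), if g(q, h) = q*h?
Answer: 2344/39 ≈ 60.103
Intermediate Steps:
a(f, A) = -7/2 (a(f, A) = (1/2)*(-7) = -7/2)
g(q, h) = h*q
b = 4415/78 (b = (-94 - 109)/(26 - 104) - 9*(-6) = -203/(-78) + 54 = -203*(-1/78) + 54 = 203/78 + 54 = 4415/78 ≈ 56.603)
b - a(-1, 14) = 4415/78 - 1*(-7/2) = 4415/78 + 7/2 = 2344/39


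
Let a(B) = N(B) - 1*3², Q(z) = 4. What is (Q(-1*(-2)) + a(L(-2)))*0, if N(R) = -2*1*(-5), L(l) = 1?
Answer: 0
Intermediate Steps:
N(R) = 10 (N(R) = -2*(-5) = 10)
a(B) = 1 (a(B) = 10 - 1*3² = 10 - 1*9 = 10 - 9 = 1)
(Q(-1*(-2)) + a(L(-2)))*0 = (4 + 1)*0 = 5*0 = 0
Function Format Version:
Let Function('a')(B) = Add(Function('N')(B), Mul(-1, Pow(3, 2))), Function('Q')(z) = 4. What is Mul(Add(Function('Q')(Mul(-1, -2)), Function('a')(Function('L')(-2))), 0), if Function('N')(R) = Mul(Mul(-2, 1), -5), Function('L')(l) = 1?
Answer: 0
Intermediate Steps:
Function('N')(R) = 10 (Function('N')(R) = Mul(-2, -5) = 10)
Function('a')(B) = 1 (Function('a')(B) = Add(10, Mul(-1, Pow(3, 2))) = Add(10, Mul(-1, 9)) = Add(10, -9) = 1)
Mul(Add(Function('Q')(Mul(-1, -2)), Function('a')(Function('L')(-2))), 0) = Mul(Add(4, 1), 0) = Mul(5, 0) = 0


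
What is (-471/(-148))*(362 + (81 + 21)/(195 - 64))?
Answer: 5595951/4847 ≈ 1154.5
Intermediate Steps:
(-471/(-148))*(362 + (81 + 21)/(195 - 64)) = (-471*(-1/148))*(362 + 102/131) = 471*(362 + 102*(1/131))/148 = 471*(362 + 102/131)/148 = (471/148)*(47524/131) = 5595951/4847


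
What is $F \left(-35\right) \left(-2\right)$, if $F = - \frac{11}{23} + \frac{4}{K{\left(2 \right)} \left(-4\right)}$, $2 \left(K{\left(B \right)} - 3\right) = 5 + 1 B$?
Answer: $- \frac{13230}{299} \approx -44.247$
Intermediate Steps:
$K{\left(B \right)} = \frac{11}{2} + \frac{B}{2}$ ($K{\left(B \right)} = 3 + \frac{5 + 1 B}{2} = 3 + \frac{5 + B}{2} = 3 + \left(\frac{5}{2} + \frac{B}{2}\right) = \frac{11}{2} + \frac{B}{2}$)
$F = - \frac{189}{299}$ ($F = - \frac{11}{23} + \frac{4}{\left(\frac{11}{2} + \frac{1}{2} \cdot 2\right) \left(-4\right)} = \left(-11\right) \frac{1}{23} + \frac{4}{\left(\frac{11}{2} + 1\right) \left(-4\right)} = - \frac{11}{23} + \frac{4}{\frac{13}{2} \left(-4\right)} = - \frac{11}{23} + \frac{4}{-26} = - \frac{11}{23} + 4 \left(- \frac{1}{26}\right) = - \frac{11}{23} - \frac{2}{13} = - \frac{189}{299} \approx -0.63211$)
$F \left(-35\right) \left(-2\right) = \left(- \frac{189}{299}\right) \left(-35\right) \left(-2\right) = \frac{6615}{299} \left(-2\right) = - \frac{13230}{299}$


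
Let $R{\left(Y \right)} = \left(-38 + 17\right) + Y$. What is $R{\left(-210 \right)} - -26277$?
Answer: $26046$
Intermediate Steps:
$R{\left(Y \right)} = -21 + Y$
$R{\left(-210 \right)} - -26277 = \left(-21 - 210\right) - -26277 = -231 + 26277 = 26046$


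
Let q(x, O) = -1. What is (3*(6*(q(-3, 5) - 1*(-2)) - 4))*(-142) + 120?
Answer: -732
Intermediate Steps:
(3*(6*(q(-3, 5) - 1*(-2)) - 4))*(-142) + 120 = (3*(6*(-1 - 1*(-2)) - 4))*(-142) + 120 = (3*(6*(-1 + 2) - 4))*(-142) + 120 = (3*(6*1 - 4))*(-142) + 120 = (3*(6 - 4))*(-142) + 120 = (3*2)*(-142) + 120 = 6*(-142) + 120 = -852 + 120 = -732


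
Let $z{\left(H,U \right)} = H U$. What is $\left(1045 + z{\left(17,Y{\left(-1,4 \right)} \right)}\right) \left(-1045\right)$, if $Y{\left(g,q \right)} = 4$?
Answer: $-1163085$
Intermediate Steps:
$\left(1045 + z{\left(17,Y{\left(-1,4 \right)} \right)}\right) \left(-1045\right) = \left(1045 + 17 \cdot 4\right) \left(-1045\right) = \left(1045 + 68\right) \left(-1045\right) = 1113 \left(-1045\right) = -1163085$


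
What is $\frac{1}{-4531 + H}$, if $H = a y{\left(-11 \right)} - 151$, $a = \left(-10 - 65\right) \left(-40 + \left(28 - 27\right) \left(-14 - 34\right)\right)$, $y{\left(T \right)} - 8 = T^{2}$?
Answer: $\frac{1}{846718} \approx 1.181 \cdot 10^{-6}$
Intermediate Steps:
$y{\left(T \right)} = 8 + T^{2}$
$a = 6600$ ($a = - 75 \left(-40 + 1 \left(-48\right)\right) = - 75 \left(-40 - 48\right) = \left(-75\right) \left(-88\right) = 6600$)
$H = 851249$ ($H = 6600 \left(8 + \left(-11\right)^{2}\right) - 151 = 6600 \left(8 + 121\right) - 151 = 6600 \cdot 129 - 151 = 851400 - 151 = 851249$)
$\frac{1}{-4531 + H} = \frac{1}{-4531 + 851249} = \frac{1}{846718}$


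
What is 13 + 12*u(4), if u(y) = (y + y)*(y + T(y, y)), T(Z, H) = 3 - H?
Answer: 301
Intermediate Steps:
u(y) = 6*y (u(y) = (y + y)*(y + (3 - y)) = (2*y)*3 = 6*y)
13 + 12*u(4) = 13 + 12*(6*4) = 13 + 12*24 = 13 + 288 = 301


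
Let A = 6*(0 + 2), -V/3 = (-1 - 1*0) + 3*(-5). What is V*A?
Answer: 576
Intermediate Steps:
V = 48 (V = -3*((-1 - 1*0) + 3*(-5)) = -3*((-1 + 0) - 15) = -3*(-1 - 15) = -3*(-16) = 48)
A = 12 (A = 6*2 = 12)
V*A = 48*12 = 576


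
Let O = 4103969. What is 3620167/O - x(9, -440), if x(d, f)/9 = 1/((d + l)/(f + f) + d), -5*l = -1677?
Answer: -4232081129/25908356297 ≈ -0.16335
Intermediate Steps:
l = 1677/5 (l = -⅕*(-1677) = 1677/5 ≈ 335.40)
x(d, f) = 9/(d + (1677/5 + d)/(2*f)) (x(d, f) = 9/((d + 1677/5)/(f + f) + d) = 9/((1677/5 + d)/((2*f)) + d) = 9/((1677/5 + d)*(1/(2*f)) + d) = 9/((1677/5 + d)/(2*f) + d) = 9/(d + (1677/5 + d)/(2*f)))
3620167/O - x(9, -440) = 3620167/4103969 - 90*(-440)/(1677 + 5*9 + 10*9*(-440)) = 3620167*(1/4103969) - 90*(-440)/(1677 + 45 - 39600) = 3620167/4103969 - 90*(-440)/(-37878) = 3620167/4103969 - 90*(-440)*(-1)/37878 = 3620167/4103969 - 1*6600/6313 = 3620167/4103969 - 6600/6313 = -4232081129/25908356297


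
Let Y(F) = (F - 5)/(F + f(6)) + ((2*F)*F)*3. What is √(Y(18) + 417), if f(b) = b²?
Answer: √765042/18 ≈ 48.593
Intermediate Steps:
Y(F) = 6*F² + (-5 + F)/(36 + F) (Y(F) = (F - 5)/(F + 6²) + ((2*F)*F)*3 = (-5 + F)/(F + 36) + (2*F²)*3 = (-5 + F)/(36 + F) + 6*F² = 6*F² + (-5 + F)/(36 + F))
√(Y(18) + 417) = √((-5 + 18 + 6*18³ + 216*18²)/(36 + 18) + 417) = √((-5 + 18 + 6*5832 + 216*324)/54 + 417) = √((-5 + 18 + 34992 + 69984)/54 + 417) = √((1/54)*104989 + 417) = √(104989/54 + 417) = √(127507/54) = √765042/18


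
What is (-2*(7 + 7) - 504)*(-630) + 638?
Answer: 335798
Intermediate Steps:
(-2*(7 + 7) - 504)*(-630) + 638 = (-2*14 - 504)*(-630) + 638 = (-28 - 504)*(-630) + 638 = -532*(-630) + 638 = 335160 + 638 = 335798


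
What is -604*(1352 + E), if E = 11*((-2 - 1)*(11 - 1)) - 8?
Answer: -612456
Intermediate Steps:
E = -338 (E = 11*(-3*10) - 8 = 11*(-30) - 8 = -330 - 8 = -338)
-604*(1352 + E) = -604*(1352 - 338) = -604*1014 = -612456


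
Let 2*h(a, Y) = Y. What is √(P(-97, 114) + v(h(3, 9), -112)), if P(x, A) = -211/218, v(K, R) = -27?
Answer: I*√1329146/218 ≈ 5.2885*I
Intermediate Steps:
h(a, Y) = Y/2
P(x, A) = -211/218 (P(x, A) = -211*1/218 = -211/218)
√(P(-97, 114) + v(h(3, 9), -112)) = √(-211/218 - 27) = √(-6097/218) = I*√1329146/218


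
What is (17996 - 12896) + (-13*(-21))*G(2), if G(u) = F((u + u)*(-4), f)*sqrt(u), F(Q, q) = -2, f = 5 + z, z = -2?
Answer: 5100 - 546*sqrt(2) ≈ 4327.8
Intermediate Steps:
f = 3 (f = 5 - 2 = 3)
G(u) = -2*sqrt(u)
(17996 - 12896) + (-13*(-21))*G(2) = (17996 - 12896) + (-13*(-21))*(-2*sqrt(2)) = 5100 + 273*(-2*sqrt(2)) = 5100 - 546*sqrt(2)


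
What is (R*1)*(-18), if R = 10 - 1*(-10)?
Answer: -360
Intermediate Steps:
R = 20 (R = 10 + 10 = 20)
(R*1)*(-18) = (20*1)*(-18) = 20*(-18) = -360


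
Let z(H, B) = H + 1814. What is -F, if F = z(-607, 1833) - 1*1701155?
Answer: 1699948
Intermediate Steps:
z(H, B) = 1814 + H
F = -1699948 (F = (1814 - 607) - 1*1701155 = 1207 - 1701155 = -1699948)
-F = -1*(-1699948) = 1699948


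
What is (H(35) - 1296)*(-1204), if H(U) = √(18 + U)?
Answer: 1560384 - 1204*√53 ≈ 1.5516e+6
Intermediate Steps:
(H(35) - 1296)*(-1204) = (√(18 + 35) - 1296)*(-1204) = (√53 - 1296)*(-1204) = (-1296 + √53)*(-1204) = 1560384 - 1204*√53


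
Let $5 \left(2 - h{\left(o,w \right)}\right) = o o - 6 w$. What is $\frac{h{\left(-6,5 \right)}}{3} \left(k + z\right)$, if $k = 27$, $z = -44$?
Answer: $- \frac{68}{15} \approx -4.5333$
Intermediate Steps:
$h{\left(o,w \right)} = 2 - \frac{o^{2}}{5} + \frac{6 w}{5}$ ($h{\left(o,w \right)} = 2 - \frac{o o - 6 w}{5} = 2 - \frac{o^{2} - 6 w}{5} = 2 - \left(- \frac{6 w}{5} + \frac{o^{2}}{5}\right) = 2 - \frac{o^{2}}{5} + \frac{6 w}{5}$)
$\frac{h{\left(-6,5 \right)}}{3} \left(k + z\right) = \frac{2 - \frac{\left(-6\right)^{2}}{5} + \frac{6}{5} \cdot 5}{3} \left(27 - 44\right) = \left(2 - \frac{36}{5} + 6\right) \frac{1}{3} \left(-17\right) = \frac{4}{5} \cdot \frac{1}{3} \left(-17\right) = \frac{4}{15} \left(-17\right) = - \frac{68}{15}$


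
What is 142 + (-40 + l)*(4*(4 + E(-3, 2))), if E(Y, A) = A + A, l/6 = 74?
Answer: 13070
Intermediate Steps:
l = 444 (l = 6*74 = 444)
E(Y, A) = 2*A
142 + (-40 + l)*(4*(4 + E(-3, 2))) = 142 + (-40 + 444)*(4*(4 + 2*2)) = 142 + 404*(4*(4 + 4)) = 142 + 404*(4*8) = 142 + 404*32 = 142 + 12928 = 13070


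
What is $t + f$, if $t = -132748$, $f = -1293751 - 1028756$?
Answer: $-2455255$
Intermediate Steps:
$f = -2322507$ ($f = -1293751 - 1028756 = -2322507$)
$t + f = -132748 - 2322507 = -2455255$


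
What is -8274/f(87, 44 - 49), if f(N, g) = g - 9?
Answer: 591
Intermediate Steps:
f(N, g) = -9 + g
-8274/f(87, 44 - 49) = -8274/(-9 + (44 - 49)) = -8274/(-9 - 5) = -8274/(-14) = -8274*(-1/14) = 591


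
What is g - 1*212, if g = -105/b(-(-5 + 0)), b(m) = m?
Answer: -233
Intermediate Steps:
g = -21 (g = -105*(-1/(-5 + 0)) = -105/((-1*(-5))) = -105/5 = -105*⅕ = -21)
g - 1*212 = -21 - 1*212 = -21 - 212 = -233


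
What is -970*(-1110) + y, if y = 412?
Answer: 1077112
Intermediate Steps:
-970*(-1110) + y = -970*(-1110) + 412 = 1076700 + 412 = 1077112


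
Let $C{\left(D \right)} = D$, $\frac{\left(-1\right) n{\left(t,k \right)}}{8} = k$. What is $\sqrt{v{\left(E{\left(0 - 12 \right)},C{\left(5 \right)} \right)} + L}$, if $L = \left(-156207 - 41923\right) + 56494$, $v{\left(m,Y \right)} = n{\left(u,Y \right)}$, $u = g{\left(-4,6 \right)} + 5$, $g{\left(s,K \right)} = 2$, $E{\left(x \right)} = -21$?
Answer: $2 i \sqrt{35419} \approx 376.4 i$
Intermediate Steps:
$u = 7$ ($u = 2 + 5 = 7$)
$n{\left(t,k \right)} = - 8 k$
$v{\left(m,Y \right)} = - 8 Y$
$L = -141636$ ($L = -198130 + 56494 = -141636$)
$\sqrt{v{\left(E{\left(0 - 12 \right)},C{\left(5 \right)} \right)} + L} = \sqrt{\left(-8\right) 5 - 141636} = \sqrt{-40 - 141636} = \sqrt{-141676} = 2 i \sqrt{35419}$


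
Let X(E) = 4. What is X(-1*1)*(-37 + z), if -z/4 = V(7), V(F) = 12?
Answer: -340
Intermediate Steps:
z = -48 (z = -4*12 = -48)
X(-1*1)*(-37 + z) = 4*(-37 - 48) = 4*(-85) = -340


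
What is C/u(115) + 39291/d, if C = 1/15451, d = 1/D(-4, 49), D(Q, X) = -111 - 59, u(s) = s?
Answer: -11868516461549/1776865 ≈ -6.6795e+6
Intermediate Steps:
D(Q, X) = -170
d = -1/170 (d = 1/(-170) = -1/170 ≈ -0.0058824)
C = 1/15451 ≈ 6.4721e-5
C/u(115) + 39291/d = (1/15451)/115 + 39291/(-1/170) = (1/15451)*(1/115) + 39291*(-170) = 1/1776865 - 6679470 = -11868516461549/1776865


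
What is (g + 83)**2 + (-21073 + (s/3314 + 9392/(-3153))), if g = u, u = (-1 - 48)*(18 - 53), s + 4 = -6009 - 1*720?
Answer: 33559459757465/10449042 ≈ 3.2117e+6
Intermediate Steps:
s = -6733 (s = -4 + (-6009 - 1*720) = -4 + (-6009 - 720) = -4 - 6729 = -6733)
u = 1715 (u = -49*(-35) = 1715)
g = 1715
(g + 83)**2 + (-21073 + (s/3314 + 9392/(-3153))) = (1715 + 83)**2 + (-21073 + (-6733/3314 + 9392/(-3153))) = 1798**2 + (-21073 + (-6733*1/3314 + 9392*(-1/3153))) = 3232804 + (-21073 + (-6733/3314 - 9392/3153)) = 3232804 + (-21073 - 52354237/10449042) = 3232804 - 220245016303/10449042 = 33559459757465/10449042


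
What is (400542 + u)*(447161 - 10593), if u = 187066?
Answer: 256530849344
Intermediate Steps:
(400542 + u)*(447161 - 10593) = (400542 + 187066)*(447161 - 10593) = 587608*436568 = 256530849344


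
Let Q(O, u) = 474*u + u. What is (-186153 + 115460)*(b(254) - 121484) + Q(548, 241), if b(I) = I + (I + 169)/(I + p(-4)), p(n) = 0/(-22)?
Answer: 2176807720571/254 ≈ 8.5701e+9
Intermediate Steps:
p(n) = 0 (p(n) = 0*(-1/22) = 0)
b(I) = I + (169 + I)/I (b(I) = I + (I + 169)/(I + 0) = I + (169 + I)/I)
Q(O, u) = 475*u
(-186153 + 115460)*(b(254) - 121484) + Q(548, 241) = (-186153 + 115460)*((1 + 254 + 169/254) - 121484) + 475*241 = -70693*((1 + 254 + 169*(1/254)) - 121484) + 114475 = -70693*((1 + 254 + 169/254) - 121484) + 114475 = -70693*(64939/254 - 121484) + 114475 = -70693*(-30791997/254) + 114475 = 2176778643921/254 + 114475 = 2176807720571/254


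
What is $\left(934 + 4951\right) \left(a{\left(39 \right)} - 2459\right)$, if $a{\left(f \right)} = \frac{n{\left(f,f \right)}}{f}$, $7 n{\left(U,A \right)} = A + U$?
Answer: $- \frac{101286735}{7} \approx -1.447 \cdot 10^{7}$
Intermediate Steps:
$n{\left(U,A \right)} = \frac{A}{7} + \frac{U}{7}$ ($n{\left(U,A \right)} = \frac{A + U}{7} = \frac{A}{7} + \frac{U}{7}$)
$a{\left(f \right)} = \frac{2}{7}$ ($a{\left(f \right)} = \frac{\frac{f}{7} + \frac{f}{7}}{f} = \frac{\frac{2}{7} f}{f} = \frac{2}{7}$)
$\left(934 + 4951\right) \left(a{\left(39 \right)} - 2459\right) = \left(934 + 4951\right) \left(\frac{2}{7} - 2459\right) = 5885 \left(- \frac{17211}{7}\right) = - \frac{101286735}{7}$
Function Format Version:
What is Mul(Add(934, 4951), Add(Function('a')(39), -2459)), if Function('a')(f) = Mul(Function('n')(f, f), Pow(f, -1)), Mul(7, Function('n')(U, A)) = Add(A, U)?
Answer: Rational(-101286735, 7) ≈ -1.4470e+7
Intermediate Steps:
Function('n')(U, A) = Add(Mul(Rational(1, 7), A), Mul(Rational(1, 7), U)) (Function('n')(U, A) = Mul(Rational(1, 7), Add(A, U)) = Add(Mul(Rational(1, 7), A), Mul(Rational(1, 7), U)))
Function('a')(f) = Rational(2, 7) (Function('a')(f) = Mul(Add(Mul(Rational(1, 7), f), Mul(Rational(1, 7), f)), Pow(f, -1)) = Mul(Mul(Rational(2, 7), f), Pow(f, -1)) = Rational(2, 7))
Mul(Add(934, 4951), Add(Function('a')(39), -2459)) = Mul(Add(934, 4951), Add(Rational(2, 7), -2459)) = Mul(5885, Rational(-17211, 7)) = Rational(-101286735, 7)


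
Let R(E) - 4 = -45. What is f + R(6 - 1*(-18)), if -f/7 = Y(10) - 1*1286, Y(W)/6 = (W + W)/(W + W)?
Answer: 8919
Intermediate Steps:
R(E) = -41 (R(E) = 4 - 45 = -41)
Y(W) = 6 (Y(W) = 6*((W + W)/(W + W)) = 6*((2*W)/((2*W))) = 6*((2*W)*(1/(2*W))) = 6*1 = 6)
f = 8960 (f = -7*(6 - 1*1286) = -7*(6 - 1286) = -7*(-1280) = 8960)
f + R(6 - 1*(-18)) = 8960 - 41 = 8919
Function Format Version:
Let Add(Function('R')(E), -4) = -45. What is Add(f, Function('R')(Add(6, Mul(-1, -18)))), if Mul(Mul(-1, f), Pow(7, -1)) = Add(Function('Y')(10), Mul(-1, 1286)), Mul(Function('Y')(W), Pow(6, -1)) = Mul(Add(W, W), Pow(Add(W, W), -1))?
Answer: 8919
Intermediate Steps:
Function('R')(E) = -41 (Function('R')(E) = Add(4, -45) = -41)
Function('Y')(W) = 6 (Function('Y')(W) = Mul(6, Mul(Add(W, W), Pow(Add(W, W), -1))) = Mul(6, Mul(Mul(2, W), Pow(Mul(2, W), -1))) = Mul(6, Mul(Mul(2, W), Mul(Rational(1, 2), Pow(W, -1)))) = Mul(6, 1) = 6)
f = 8960 (f = Mul(-7, Add(6, Mul(-1, 1286))) = Mul(-7, Add(6, -1286)) = Mul(-7, -1280) = 8960)
Add(f, Function('R')(Add(6, Mul(-1, -18)))) = Add(8960, -41) = 8919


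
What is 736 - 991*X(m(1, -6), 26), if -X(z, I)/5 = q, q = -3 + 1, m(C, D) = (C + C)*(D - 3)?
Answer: -9174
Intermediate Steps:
m(C, D) = 2*C*(-3 + D) (m(C, D) = (2*C)*(-3 + D) = 2*C*(-3 + D))
q = -2
X(z, I) = 10 (X(z, I) = -5*(-2) = 10)
736 - 991*X(m(1, -6), 26) = 736 - 991*10 = 736 - 9910 = -9174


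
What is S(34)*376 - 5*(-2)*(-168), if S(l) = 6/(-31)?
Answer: -54336/31 ≈ -1752.8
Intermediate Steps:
S(l) = -6/31 (S(l) = 6*(-1/31) = -6/31)
S(34)*376 - 5*(-2)*(-168) = -6/31*376 - 5*(-2)*(-168) = -2256/31 + 10*(-168) = -2256/31 - 1680 = -54336/31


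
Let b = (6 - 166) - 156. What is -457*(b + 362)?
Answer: -21022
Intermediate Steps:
b = -316 (b = -160 - 156 = -316)
-457*(b + 362) = -457*(-316 + 362) = -457*46 = -21022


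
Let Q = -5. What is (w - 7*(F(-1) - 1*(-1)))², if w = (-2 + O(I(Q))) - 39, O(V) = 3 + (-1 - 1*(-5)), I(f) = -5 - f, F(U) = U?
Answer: 1156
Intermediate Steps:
O(V) = 7 (O(V) = 3 + (-1 + 5) = 3 + 4 = 7)
w = -34 (w = (-2 + 7) - 39 = 5 - 39 = -34)
(w - 7*(F(-1) - 1*(-1)))² = (-34 - 7*(-1 - 1*(-1)))² = (-34 - 7*(-1 + 1))² = (-34 - 7*0)² = (-34 + 0)² = (-34)² = 1156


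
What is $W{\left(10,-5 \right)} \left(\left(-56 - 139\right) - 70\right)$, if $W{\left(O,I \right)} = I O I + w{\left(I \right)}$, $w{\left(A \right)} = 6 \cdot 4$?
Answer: $-72610$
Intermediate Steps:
$w{\left(A \right)} = 24$
$W{\left(O,I \right)} = 24 + O I^{2}$ ($W{\left(O,I \right)} = I O I + 24 = O I^{2} + 24 = 24 + O I^{2}$)
$W{\left(10,-5 \right)} \left(\left(-56 - 139\right) - 70\right) = \left(24 + 10 \left(-5\right)^{2}\right) \left(\left(-56 - 139\right) - 70\right) = \left(24 + 10 \cdot 25\right) \left(-195 - 70\right) = \left(24 + 250\right) \left(-265\right) = 274 \left(-265\right) = -72610$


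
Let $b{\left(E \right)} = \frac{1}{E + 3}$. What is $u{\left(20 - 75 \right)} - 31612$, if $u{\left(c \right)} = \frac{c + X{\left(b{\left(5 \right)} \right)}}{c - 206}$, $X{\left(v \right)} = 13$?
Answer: $- \frac{2750230}{87} \approx -31612.0$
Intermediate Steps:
$b{\left(E \right)} = \frac{1}{3 + E}$
$u{\left(c \right)} = \frac{13 + c}{-206 + c}$ ($u{\left(c \right)} = \frac{c + 13}{c - 206} = \frac{13 + c}{-206 + c}$)
$u{\left(20 - 75 \right)} - 31612 = \frac{13 + \left(20 - 75\right)}{-206 + \left(20 - 75\right)} - 31612 = \frac{13 - 55}{-206 - 55} - 31612 = \frac{1}{-261} \left(-42\right) - 31612 = \left(- \frac{1}{261}\right) \left(-42\right) - 31612 = \frac{14}{87} - 31612 = - \frac{2750230}{87}$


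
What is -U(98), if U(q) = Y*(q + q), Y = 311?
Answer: -60956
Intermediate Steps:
U(q) = 622*q (U(q) = 311*(q + q) = 311*(2*q) = 622*q)
-U(98) = -622*98 = -1*60956 = -60956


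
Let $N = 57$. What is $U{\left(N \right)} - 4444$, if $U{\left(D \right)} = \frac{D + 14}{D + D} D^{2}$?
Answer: $- \frac{4841}{2} \approx -2420.5$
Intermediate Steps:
$U{\left(D \right)} = \frac{D \left(14 + D\right)}{2}$ ($U{\left(D \right)} = \frac{14 + D}{2 D} D^{2} = \frac{D \left(14 + D\right)}{2}$)
$U{\left(N \right)} - 4444 = \frac{1}{2} \cdot 57 \left(14 + 57\right) - 4444 = \frac{1}{2} \cdot 57 \cdot 71 - 4444 = \frac{4047}{2} - 4444 = - \frac{4841}{2}$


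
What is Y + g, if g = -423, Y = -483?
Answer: -906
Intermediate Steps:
Y + g = -483 - 423 = -906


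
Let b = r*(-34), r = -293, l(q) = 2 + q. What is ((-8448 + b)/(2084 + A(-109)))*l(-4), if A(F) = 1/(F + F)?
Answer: -660104/454311 ≈ -1.4530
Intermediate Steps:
A(F) = 1/(2*F)
b = 9962 (b = -293*(-34) = 9962)
((-8448 + b)/(2084 + A(-109)))*l(-4) = ((-8448 + 9962)/(2084 + (½)/(-109)))*(2 - 4) = (1514/(2084 + (½)*(-1/109)))*(-2) = (1514/(2084 - 1/218))*(-2) = (1514/(454311/218))*(-2) = (1514*(218/454311))*(-2) = (330052/454311)*(-2) = -660104/454311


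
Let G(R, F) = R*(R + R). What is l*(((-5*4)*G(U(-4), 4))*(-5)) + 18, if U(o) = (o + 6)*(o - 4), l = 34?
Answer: 1740818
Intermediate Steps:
U(o) = (-4 + o)*(6 + o) (U(o) = (6 + o)*(-4 + o) = (-4 + o)*(6 + o))
G(R, F) = 2*R² (G(R, F) = R*(2*R) = 2*R²)
l*(((-5*4)*G(U(-4), 4))*(-5)) + 18 = 34*(((-5*4)*(2*(-24 + (-4)² + 2*(-4))²))*(-5)) + 18 = 34*(-40*(-24 + 16 - 8)²*(-5)) + 18 = 34*(-40*(-16)²*(-5)) + 18 = 34*(-40*256*(-5)) + 18 = 34*(-20*512*(-5)) + 18 = 34*(-10240*(-5)) + 18 = 34*51200 + 18 = 1740800 + 18 = 1740818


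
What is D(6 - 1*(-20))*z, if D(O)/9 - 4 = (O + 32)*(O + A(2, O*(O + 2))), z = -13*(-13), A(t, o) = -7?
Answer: 1682226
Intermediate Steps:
z = 169
D(O) = 36 + 9*(-7 + O)*(32 + O) (D(O) = 36 + 9*((O + 32)*(O - 7)) = 36 + 9*((32 + O)*(-7 + O)) = 36 + 9*((-7 + O)*(32 + O)) = 36 + 9*(-7 + O)*(32 + O))
D(6 - 1*(-20))*z = (-1980 + 9*(6 - 1*(-20))² + 225*(6 - 1*(-20)))*169 = (-1980 + 9*(6 + 20)² + 225*(6 + 20))*169 = (-1980 + 9*26² + 225*26)*169 = (-1980 + 9*676 + 5850)*169 = (-1980 + 6084 + 5850)*169 = 9954*169 = 1682226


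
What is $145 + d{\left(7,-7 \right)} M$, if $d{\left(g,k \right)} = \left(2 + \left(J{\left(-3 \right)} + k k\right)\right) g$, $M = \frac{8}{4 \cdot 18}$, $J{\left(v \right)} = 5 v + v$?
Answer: $\frac{512}{3} \approx 170.67$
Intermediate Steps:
$J{\left(v \right)} = 6 v$
$M = \frac{1}{9}$ ($M = \frac{8}{72} = 8 \cdot \frac{1}{72} = \frac{1}{9} \approx 0.11111$)
$d{\left(g,k \right)} = g \left(-16 + k^{2}\right)$ ($d{\left(g,k \right)} = \left(2 + \left(6 \left(-3\right) + k k\right)\right) g = \left(2 + \left(-18 + k^{2}\right)\right) g = \left(-16 + k^{2}\right) g = g \left(-16 + k^{2}\right)$)
$145 + d{\left(7,-7 \right)} M = 145 + 7 \left(-16 + \left(-7\right)^{2}\right) \frac{1}{9} = 145 + 7 \left(-16 + 49\right) \frac{1}{9} = 145 + 7 \cdot 33 \cdot \frac{1}{9} = 145 + 231 \cdot \frac{1}{9} = 145 + \frac{77}{3} = \frac{512}{3}$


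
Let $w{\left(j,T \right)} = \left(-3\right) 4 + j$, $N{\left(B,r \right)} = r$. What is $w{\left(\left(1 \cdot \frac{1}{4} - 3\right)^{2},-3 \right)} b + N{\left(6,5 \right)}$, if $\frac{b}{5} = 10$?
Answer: $- \frac{1735}{8} \approx -216.88$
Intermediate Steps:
$b = 50$ ($b = 5 \cdot 10 = 50$)
$w{\left(j,T \right)} = -12 + j$
$w{\left(\left(1 \cdot \frac{1}{4} - 3\right)^{2},-3 \right)} b + N{\left(6,5 \right)} = \left(-12 + \left(1 \cdot \frac{1}{4} - 3\right)^{2}\right) 50 + 5 = \left(-12 + \left(\frac{1}{4} - 3\right)^{2}\right) 50 + 5 = \left(-12 + \left(- \frac{11}{4}\right)^{2}\right) 50 + 5 = \left(-12 + \frac{121}{16}\right) 50 + 5 = \left(- \frac{71}{16}\right) 50 + 5 = - \frac{1775}{8} + 5 = - \frac{1735}{8}$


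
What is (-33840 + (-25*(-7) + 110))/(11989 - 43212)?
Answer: 33555/31223 ≈ 1.0747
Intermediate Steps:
(-33840 + (-25*(-7) + 110))/(11989 - 43212) = (-33840 + (175 + 110))/(-31223) = (-33840 + 285)*(-1/31223) = -33555*(-1/31223) = 33555/31223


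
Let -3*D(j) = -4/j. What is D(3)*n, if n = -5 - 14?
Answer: -76/9 ≈ -8.4444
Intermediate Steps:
D(j) = 4/(3*j) (D(j) = -(-4)/(3*j) = 4/(3*j))
n = -19
D(3)*n = ((4/3)/3)*(-19) = ((4/3)*(⅓))*(-19) = (4/9)*(-19) = -76/9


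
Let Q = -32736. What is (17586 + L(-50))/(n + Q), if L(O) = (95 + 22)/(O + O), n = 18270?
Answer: -586161/482200 ≈ -1.2156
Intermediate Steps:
L(O) = 117/(2*O) (L(O) = 117/((2*O)) = 117*(1/(2*O)) = 117/(2*O))
(17586 + L(-50))/(n + Q) = (17586 + (117/2)/(-50))/(18270 - 32736) = (17586 + (117/2)*(-1/50))/(-14466) = (17586 - 117/100)*(-1/14466) = (1758483/100)*(-1/14466) = -586161/482200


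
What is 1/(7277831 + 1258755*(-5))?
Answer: 1/984056 ≈ 1.0162e-6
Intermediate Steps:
1/(7277831 + 1258755*(-5)) = 1/(7277831 - 6293775) = 1/984056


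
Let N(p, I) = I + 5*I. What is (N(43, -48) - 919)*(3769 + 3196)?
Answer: -8406755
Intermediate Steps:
N(p, I) = 6*I
(N(43, -48) - 919)*(3769 + 3196) = (6*(-48) - 919)*(3769 + 3196) = (-288 - 919)*6965 = -1207*6965 = -8406755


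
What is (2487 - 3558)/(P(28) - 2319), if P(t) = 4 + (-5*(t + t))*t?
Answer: 357/3385 ≈ 0.10547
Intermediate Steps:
P(t) = 4 - 10*t² (P(t) = 4 + (-10*t)*t = 4 - 10*t²)
(2487 - 3558)/(P(28) - 2319) = (2487 - 3558)/((4 - 10*28²) - 2319) = -1071/((4 - 10*784) - 2319) = -1071/((4 - 7840) - 2319) = -1071/(-7836 - 2319) = -1071/(-10155) = -1071*(-1/10155) = 357/3385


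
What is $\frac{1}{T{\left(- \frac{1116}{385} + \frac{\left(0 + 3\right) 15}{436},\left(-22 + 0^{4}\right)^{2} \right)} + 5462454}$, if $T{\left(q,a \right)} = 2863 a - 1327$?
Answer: $\frac{1}{6846819} \approx 1.4605 \cdot 10^{-7}$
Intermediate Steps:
$T{\left(q,a \right)} = -1327 + 2863 a$
$\frac{1}{T{\left(- \frac{1116}{385} + \frac{\left(0 + 3\right) 15}{436},\left(-22 + 0^{4}\right)^{2} \right)} + 5462454} = \frac{1}{\left(-1327 + 2863 \left(-22 + 0^{4}\right)^{2}\right) + 5462454} = \frac{1}{\left(-1327 + 2863 \left(-22 + 0\right)^{2}\right) + 5462454} = \frac{1}{\left(-1327 + 2863 \left(-22\right)^{2}\right) + 5462454} = \frac{1}{\left(-1327 + 2863 \cdot 484\right) + 5462454} = \frac{1}{\left(-1327 + 1385692\right) + 5462454} = \frac{1}{1384365 + 5462454} = \frac{1}{6846819}$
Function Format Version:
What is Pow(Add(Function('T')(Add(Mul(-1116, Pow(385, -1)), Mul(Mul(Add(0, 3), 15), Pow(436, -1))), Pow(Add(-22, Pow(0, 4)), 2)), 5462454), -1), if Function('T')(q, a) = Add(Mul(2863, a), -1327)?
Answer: Rational(1, 6846819) ≈ 1.4605e-7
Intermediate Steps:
Function('T')(q, a) = Add(-1327, Mul(2863, a))
Pow(Add(Function('T')(Add(Mul(-1116, Pow(385, -1)), Mul(Mul(Add(0, 3), 15), Pow(436, -1))), Pow(Add(-22, Pow(0, 4)), 2)), 5462454), -1) = Pow(Add(Add(-1327, Mul(2863, Pow(Add(-22, Pow(0, 4)), 2))), 5462454), -1) = Pow(Add(Add(-1327, Mul(2863, Pow(Add(-22, 0), 2))), 5462454), -1) = Pow(Add(Add(-1327, Mul(2863, Pow(-22, 2))), 5462454), -1) = Pow(Add(Add(-1327, Mul(2863, 484)), 5462454), -1) = Pow(Add(Add(-1327, 1385692), 5462454), -1) = Pow(Add(1384365, 5462454), -1) = Pow(6846819, -1) = Rational(1, 6846819)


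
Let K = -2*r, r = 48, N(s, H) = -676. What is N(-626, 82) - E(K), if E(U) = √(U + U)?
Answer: -676 - 8*I*√3 ≈ -676.0 - 13.856*I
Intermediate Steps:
K = -96 (K = -2*48 = -96)
E(U) = √2*√U (E(U) = √(2*U) = √2*√U)
N(-626, 82) - E(K) = -676 - √2*√(-96) = -676 - √2*4*I*√6 = -676 - 8*I*√3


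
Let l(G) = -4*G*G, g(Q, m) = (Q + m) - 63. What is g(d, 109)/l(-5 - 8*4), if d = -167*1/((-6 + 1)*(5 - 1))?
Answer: -1087/109520 ≈ -0.0099251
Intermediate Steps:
d = 167/20 (d = -167/(4*(-5)) = -167/(-20) = -167*(-1/20) = 167/20 ≈ 8.3500)
g(Q, m) = -63 + Q + m
l(G) = -4*G**2
g(d, 109)/l(-5 - 8*4) = (-63 + 167/20 + 109)/((-4*(-5 - 8*4)**2)) = 1087/(20*((-4*(-5 - 32)**2))) = 1087/(20*((-4*(-37)**2))) = 1087/(20*((-4*1369))) = (1087/20)/(-5476) = (1087/20)*(-1/5476) = -1087/109520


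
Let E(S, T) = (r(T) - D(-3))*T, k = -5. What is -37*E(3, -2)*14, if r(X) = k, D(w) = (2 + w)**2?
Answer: -6216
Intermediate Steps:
r(X) = -5
E(S, T) = -6*T (E(S, T) = (-5 - (2 - 3)**2)*T = (-5 - 1*(-1)**2)*T = (-5 - 1*1)*T = (-5 - 1)*T = -6*T)
-37*E(3, -2)*14 = -(-222)*(-2)*14 = -37*12*14 = -444*14 = -6216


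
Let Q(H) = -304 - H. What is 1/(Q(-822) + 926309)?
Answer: 1/926827 ≈ 1.0789e-6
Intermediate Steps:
1/(Q(-822) + 926309) = 1/((-304 - 1*(-822)) + 926309) = 1/((-304 + 822) + 926309) = 1/(518 + 926309) = 1/926827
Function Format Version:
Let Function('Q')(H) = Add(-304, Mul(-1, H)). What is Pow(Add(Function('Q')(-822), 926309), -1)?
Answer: Rational(1, 926827) ≈ 1.0789e-6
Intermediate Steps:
Pow(Add(Function('Q')(-822), 926309), -1) = Pow(Add(Add(-304, Mul(-1, -822)), 926309), -1) = Pow(Add(Add(-304, 822), 926309), -1) = Pow(Add(518, 926309), -1) = Pow(926827, -1) = Rational(1, 926827)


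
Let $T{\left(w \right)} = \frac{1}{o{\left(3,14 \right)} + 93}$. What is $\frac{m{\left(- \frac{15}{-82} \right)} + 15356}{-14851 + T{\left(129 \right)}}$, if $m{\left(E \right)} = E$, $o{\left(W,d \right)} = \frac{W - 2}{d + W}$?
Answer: $- \frac{996032737}{963264865} \approx -1.034$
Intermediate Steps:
$o{\left(W,d \right)} = \frac{-2 + W}{W + d}$
$T{\left(w \right)} = \frac{17}{1582}$ ($T{\left(w \right)} = \frac{1}{\frac{-2 + 3}{3 + 14} + 93} = \frac{1}{\frac{1}{17} \cdot 1 + 93} = \frac{1}{\frac{1}{17} + 93} = \frac{1}{\frac{1582}{17}} = \frac{17}{1582}$)
$\frac{m{\left(- \frac{15}{-82} \right)} + 15356}{-14851 + T{\left(129 \right)}} = \frac{- \frac{15}{-82} + 15356}{-14851 + \frac{17}{1582}} = \frac{\left(-15\right) \left(- \frac{1}{82}\right) + 15356}{- \frac{23494265}{1582}} = \left(\frac{15}{82} + 15356\right) \left(- \frac{1582}{23494265}\right) = \frac{1259207}{82} \left(- \frac{1582}{23494265}\right) = - \frac{996032737}{963264865}$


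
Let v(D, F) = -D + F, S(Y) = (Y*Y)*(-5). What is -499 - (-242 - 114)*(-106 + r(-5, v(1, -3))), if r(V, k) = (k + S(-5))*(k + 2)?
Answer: 53613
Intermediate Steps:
S(Y) = -5*Y**2 (S(Y) = Y**2*(-5) = -5*Y**2)
v(D, F) = F - D
r(V, k) = (-125 + k)*(2 + k) (r(V, k) = (k - 5*(-5)**2)*(k + 2) = (k - 5*25)*(2 + k) = (k - 125)*(2 + k) = (-125 + k)*(2 + k))
-499 - (-242 - 114)*(-106 + r(-5, v(1, -3))) = -499 - (-242 - 114)*(-106 + (-250 + (-3 - 1*1)**2 - 123*(-3 - 1*1))) = -499 - (-356)*(-106 + (-250 + (-3 - 1)**2 - 123*(-3 - 1))) = -499 - (-356)*(-106 + (-250 + (-4)**2 - 123*(-4))) = -499 - (-356)*(-106 + (-250 + 16 + 492)) = -499 - (-356)*(-106 + 258) = -499 - (-356)*152 = -499 - 1*(-54112) = -499 + 54112 = 53613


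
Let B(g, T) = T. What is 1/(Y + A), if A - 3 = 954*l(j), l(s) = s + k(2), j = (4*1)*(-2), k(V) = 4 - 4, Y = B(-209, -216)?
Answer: -1/7845 ≈ -0.00012747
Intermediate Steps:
Y = -216
k(V) = 0
j = -8 (j = 4*(-2) = -8)
l(s) = s (l(s) = s + 0 = s)
A = -7629 (A = 3 + 954*(-8) = 3 - 7632 = -7629)
1/(Y + A) = 1/(-216 - 7629) = 1/(-7845) = -1/7845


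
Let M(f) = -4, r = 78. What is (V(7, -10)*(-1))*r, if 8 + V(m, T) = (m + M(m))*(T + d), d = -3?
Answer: 3666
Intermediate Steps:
V(m, T) = -8 + (-4 + m)*(-3 + T) (V(m, T) = -8 + (m - 4)*(T - 3) = -8 + (-4 + m)*(-3 + T))
(V(7, -10)*(-1))*r = ((4 - 4*(-10) - 3*7 - 10*7)*(-1))*78 = ((4 + 40 - 21 - 70)*(-1))*78 = -47*(-1)*78 = 47*78 = 3666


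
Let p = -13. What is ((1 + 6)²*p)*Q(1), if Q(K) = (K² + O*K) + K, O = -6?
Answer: 2548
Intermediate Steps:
Q(K) = K² - 5*K (Q(K) = (K² - 6*K) + K = K² - 5*K)
((1 + 6)²*p)*Q(1) = ((1 + 6)²*(-13))*(1*(-5 + 1)) = (7²*(-13))*(1*(-4)) = (49*(-13))*(-4) = -637*(-4) = 2548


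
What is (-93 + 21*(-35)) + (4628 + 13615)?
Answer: 17415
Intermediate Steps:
(-93 + 21*(-35)) + (4628 + 13615) = (-93 - 735) + 18243 = -828 + 18243 = 17415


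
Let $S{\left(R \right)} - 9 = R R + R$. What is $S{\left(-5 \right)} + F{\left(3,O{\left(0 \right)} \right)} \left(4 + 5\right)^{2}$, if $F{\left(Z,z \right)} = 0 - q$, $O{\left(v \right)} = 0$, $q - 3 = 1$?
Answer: $-295$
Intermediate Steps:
$q = 4$ ($q = 3 + 1 = 4$)
$S{\left(R \right)} = 9 + R + R^{2}$ ($S{\left(R \right)} = 9 + \left(R R + R\right) = 9 + \left(R^{2} + R\right) = 9 + \left(R + R^{2}\right) = 9 + R + R^{2}$)
$F{\left(Z,z \right)} = -4$ ($F{\left(Z,z \right)} = 0 - 4 = -4$)
$S{\left(-5 \right)} + F{\left(3,O{\left(0 \right)} \right)} \left(4 + 5\right)^{2} = \left(9 - 5 + \left(-5\right)^{2}\right) - 4 \left(4 + 5\right)^{2} = \left(9 - 5 + 25\right) - 4 \cdot 9^{2} = 29 - 324 = -295$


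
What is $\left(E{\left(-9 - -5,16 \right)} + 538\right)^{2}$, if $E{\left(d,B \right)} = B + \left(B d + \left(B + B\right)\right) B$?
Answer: $1764$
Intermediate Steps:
$E{\left(d,B \right)} = B + B \left(2 B + B d\right)$ ($E{\left(d,B \right)} = B + \left(B d + 2 B\right) B = B + \left(2 B + B d\right) B = B + B \left(2 B + B d\right)$)
$\left(E{\left(-9 - -5,16 \right)} + 538\right)^{2} = \left(16 \left(1 + 2 \cdot 16 + 16 \left(-9 - -5\right)\right) + 538\right)^{2} = \left(16 \left(1 + 32 + 16 \left(-9 + 5\right)\right) + 538\right)^{2} = \left(16 \left(1 + 32 + 16 \left(-4\right)\right) + 538\right)^{2} = \left(16 \left(1 + 32 - 64\right) + 538\right)^{2} = \left(16 \left(-31\right) + 538\right)^{2} = \left(-496 + 538\right)^{2} = 42^{2} = 1764$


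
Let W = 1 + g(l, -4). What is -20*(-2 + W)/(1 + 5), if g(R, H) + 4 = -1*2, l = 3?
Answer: 70/3 ≈ 23.333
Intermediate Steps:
g(R, H) = -6 (g(R, H) = -4 - 1*2 = -4 - 2 = -6)
W = -5 (W = 1 - 6 = -5)
-20*(-2 + W)/(1 + 5) = -20*(-2 - 5)/(1 + 5) = -(-140)/6 = -20*(-7/6) = 70/3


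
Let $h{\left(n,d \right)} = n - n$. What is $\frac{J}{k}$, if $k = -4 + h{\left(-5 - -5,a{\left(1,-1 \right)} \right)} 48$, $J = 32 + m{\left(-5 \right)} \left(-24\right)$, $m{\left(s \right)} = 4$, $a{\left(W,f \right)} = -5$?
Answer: $16$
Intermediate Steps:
$h{\left(n,d \right)} = 0$
$J = -64$ ($J = 32 + 4 \left(-24\right) = 32 - 96 = -64$)
$k = -4$ ($k = -4 + 0 \cdot 48 = -4 + 0 = -4$)
$\frac{J}{k} = - \frac{64}{-4} = \left(-64\right) \left(- \frac{1}{4}\right) = 16$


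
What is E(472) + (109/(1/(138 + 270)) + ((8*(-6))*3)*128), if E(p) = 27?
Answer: 26067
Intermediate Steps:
E(472) + (109/(1/(138 + 270)) + ((8*(-6))*3)*128) = 27 + (109/(1/(138 + 270)) + ((8*(-6))*3)*128) = 27 + (109/(1/408) - 48*3*128) = 27 + (109/(1/408) - 144*128) = 27 + (109*408 - 18432) = 27 + (44472 - 18432) = 27 + 26040 = 26067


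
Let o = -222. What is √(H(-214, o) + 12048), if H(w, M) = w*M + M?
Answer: √59334 ≈ 243.59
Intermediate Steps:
H(w, M) = M + M*w (H(w, M) = M*w + M = M + M*w)
√(H(-214, o) + 12048) = √(-222*(1 - 214) + 12048) = √(-222*(-213) + 12048) = √(47286 + 12048) = √59334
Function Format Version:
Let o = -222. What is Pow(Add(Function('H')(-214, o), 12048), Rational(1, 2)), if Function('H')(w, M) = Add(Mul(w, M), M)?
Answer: Pow(59334, Rational(1, 2)) ≈ 243.59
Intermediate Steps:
Function('H')(w, M) = Add(M, Mul(M, w)) (Function('H')(w, M) = Add(Mul(M, w), M) = Add(M, Mul(M, w)))
Pow(Add(Function('H')(-214, o), 12048), Rational(1, 2)) = Pow(Add(Mul(-222, Add(1, -214)), 12048), Rational(1, 2)) = Pow(Add(Mul(-222, -213), 12048), Rational(1, 2)) = Pow(Add(47286, 12048), Rational(1, 2)) = Pow(59334, Rational(1, 2))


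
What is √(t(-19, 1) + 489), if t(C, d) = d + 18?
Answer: 2*√127 ≈ 22.539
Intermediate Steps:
t(C, d) = 18 + d
√(t(-19, 1) + 489) = √((18 + 1) + 489) = √(19 + 489) = √508 = 2*√127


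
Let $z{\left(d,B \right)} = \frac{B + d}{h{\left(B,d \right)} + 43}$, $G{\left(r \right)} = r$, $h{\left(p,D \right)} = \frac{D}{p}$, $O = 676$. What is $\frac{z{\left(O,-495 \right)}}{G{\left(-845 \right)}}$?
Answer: $- \frac{17919}{3482921} \approx -0.0051448$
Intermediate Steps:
$z{\left(d,B \right)} = \frac{B + d}{43 + \frac{d}{B}}$ ($z{\left(d,B \right)} = \frac{B + d}{\frac{d}{B} + 43} = \frac{B + d}{43 + \frac{d}{B}}$)
$\frac{z{\left(O,-495 \right)}}{G{\left(-845 \right)}} = \frac{\left(-495\right) \frac{1}{676 + 43 \left(-495\right)} \left(-495 + 676\right)}{-845} = \left(-495\right) \frac{1}{676 - 21285} \cdot 181 \left(- \frac{1}{845}\right) = \left(-495\right) \frac{1}{-20609} \cdot 181 \left(- \frac{1}{845}\right) = \left(-495\right) \left(- \frac{1}{20609}\right) 181 \left(- \frac{1}{845}\right) = \frac{89595}{20609} \left(- \frac{1}{845}\right) = - \frac{17919}{3482921}$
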